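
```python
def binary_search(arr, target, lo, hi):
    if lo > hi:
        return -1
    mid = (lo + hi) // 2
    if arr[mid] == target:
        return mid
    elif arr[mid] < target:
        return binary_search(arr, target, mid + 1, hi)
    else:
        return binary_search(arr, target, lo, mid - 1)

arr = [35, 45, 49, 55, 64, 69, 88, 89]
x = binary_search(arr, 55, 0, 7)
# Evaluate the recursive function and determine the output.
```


binary_search(arr, 55, 0, 7)
lo=0, hi=7, mid=3, arr[mid]=55
arr[3] == 55, found at index 3
= 3


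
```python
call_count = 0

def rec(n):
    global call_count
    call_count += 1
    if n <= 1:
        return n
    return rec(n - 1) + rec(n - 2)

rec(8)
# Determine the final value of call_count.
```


rec(8) calls rec(7) and rec(6); each non-base call branches into two more.
Let C(k) = total number of calls made by rec(k), including the call to rec(k) itself.
Base cases: C(0) = 1, C(1) = 1
Recurrence: C(k) = 1 + C(k-1) + C(k-2)
  C(2) = 1 + C(1) + C(0) = 1 + 1 + 1 = 3
  C(3) = 1 + C(2) + C(1) = 1 + 3 + 1 = 5
  C(4) = 1 + C(3) + C(2) = 1 + 5 + 3 = 9
  C(5) = 1 + C(4) + C(3) = 1 + 9 + 5 = 15
  C(6) = 1 + C(5) + C(4) = 1 + 15 + 9 = 25
  C(7) = 1 + C(6) + C(5) = 1 + 25 + 15 = 41
  C(8) = 1 + C(7) + C(6) = 1 + 41 + 25 = 67
Total calls = C(8) = 67


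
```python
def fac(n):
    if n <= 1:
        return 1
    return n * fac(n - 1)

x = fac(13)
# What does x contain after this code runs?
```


fac(13)
= 13 * fac(12)
= 13 * 12 * fac(11)
= 13 * 12 * 11 * fac(10)
= 13 * 12 * 11 * 10 * fac(9)
= 13 * 12 * 11 * 10 * 9 * fac(8)
= 13 * 12 * 11 * 10 * 9 * 8 * fac(7)
= 13 * 12 * 11 * 10 * 9 * 8 * 7 * fac(6)
= 13 * 12 * 11 * 10 * 9 * 8 * 7 * 6 * fac(5)
= 13 * 12 * 11 * 10 * 9 * 8 * 7 * 6 * 5 * fac(4)
= 13 * 12 * 11 * 10 * 9 * 8 * 7 * 6 * 5 * 4 * fac(3)
= 13 * 12 * 11 * 10 * 9 * 8 * 7 * 6 * 5 * 4 * 3 * fac(2)
= 13 * 12 * 11 * 10 * 9 * 8 * 7 * 6 * 5 * 4 * 3 * 2 * fac(1)
= 13 * 12 * 11 * 10 * 9 * 8 * 7 * 6 * 5 * 4 * 3 * 2 * 1
= 6227020800


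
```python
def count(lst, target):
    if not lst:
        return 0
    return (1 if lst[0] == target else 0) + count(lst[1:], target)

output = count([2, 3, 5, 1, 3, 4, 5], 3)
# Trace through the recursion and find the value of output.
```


count([2, 3, 5, 1, 3, 4, 5], 3)
lst[0]=2 != 3: 0 + count([3, 5, 1, 3, 4, 5], 3)
lst[0]=3 == 3: 1 + count([5, 1, 3, 4, 5], 3)
lst[0]=5 != 3: 0 + count([1, 3, 4, 5], 3)
lst[0]=1 != 3: 0 + count([3, 4, 5], 3)
lst[0]=3 == 3: 1 + count([4, 5], 3)
lst[0]=4 != 3: 0 + count([5], 3)
lst[0]=5 != 3: 0 + count([], 3)
= 2


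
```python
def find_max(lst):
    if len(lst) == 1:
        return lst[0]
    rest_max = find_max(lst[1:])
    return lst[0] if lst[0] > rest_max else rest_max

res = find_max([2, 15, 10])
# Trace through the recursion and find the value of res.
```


find_max([2, 15, 10])
= compare 2 with find_max([15, 10])
= compare 15 with find_max([10])
Base: find_max([10]) = 10
compare 15 with 10: max = 15
compare 2 with 15: max = 15
= 15


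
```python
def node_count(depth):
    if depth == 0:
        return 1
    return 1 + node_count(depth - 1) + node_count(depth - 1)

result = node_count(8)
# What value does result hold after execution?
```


node_count(8)
= 1 + node_count(7) + node_count(7)
= 1 + 2 * node_count(7)
node_count(k) = 2^(k+1) - 1
node_count(0) = 1
node_count(1) = 3
node_count(2) = 7
node_count(3) = 15
node_count(4) = 31
node_count(8) = 2^9 - 1 = 511


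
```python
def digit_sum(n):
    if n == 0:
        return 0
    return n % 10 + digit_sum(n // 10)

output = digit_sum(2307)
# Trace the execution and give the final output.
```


digit_sum(2307)
= 7 + digit_sum(230)
= 7 + 0 + digit_sum(23)
= 7 + 0 + 3 + digit_sum(2)
= 7 + 0 + 3 + 2 + digit_sum(0)
= 7 + 0 + 3 + 2 + 0
= 12


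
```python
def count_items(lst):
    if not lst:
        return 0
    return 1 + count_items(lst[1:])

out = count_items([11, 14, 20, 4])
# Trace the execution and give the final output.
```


count_items([11, 14, 20, 4])
= 1 + count_items([14, 20, 4])
= 1 + 1 + count_items([20, 4])
= 1 + 1 + 1 + count_items([4])
= 1 + 1 + 1 + 1 + count_items([])
= 1 + 1 + 1 + 1 + 0
= 4


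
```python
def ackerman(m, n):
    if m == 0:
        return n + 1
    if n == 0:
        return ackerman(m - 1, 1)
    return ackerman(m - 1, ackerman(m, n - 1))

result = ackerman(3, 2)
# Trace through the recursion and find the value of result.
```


ackerman(3, 2)
= ackerman(2, ackerman(3, 1))
First compute ackerman(3, 1) = 13
= ackerman(2, 13)
= 29


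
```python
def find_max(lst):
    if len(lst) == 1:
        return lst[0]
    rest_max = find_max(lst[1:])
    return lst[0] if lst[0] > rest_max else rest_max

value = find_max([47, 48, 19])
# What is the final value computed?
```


find_max([47, 48, 19])
= compare 47 with find_max([48, 19])
= compare 48 with find_max([19])
Base: find_max([19]) = 19
compare 48 with 19: max = 48
compare 47 with 48: max = 48
= 48


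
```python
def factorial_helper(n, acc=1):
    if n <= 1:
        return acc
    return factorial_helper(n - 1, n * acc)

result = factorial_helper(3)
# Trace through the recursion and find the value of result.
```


factorial_helper(3, 1)
= factorial_helper(2, 3 * 1) = factorial_helper(2, 3)
= factorial_helper(1, 2 * 3) = factorial_helper(1, 6)
n <= 1, return acc = 6


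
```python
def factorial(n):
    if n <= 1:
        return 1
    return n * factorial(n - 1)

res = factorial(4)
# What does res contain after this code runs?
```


factorial(4)
= 4 * factorial(3)
= 4 * 3 * factorial(2)
= 4 * 3 * 2 * factorial(1)
= 4 * 3 * 2 * 1
= 24


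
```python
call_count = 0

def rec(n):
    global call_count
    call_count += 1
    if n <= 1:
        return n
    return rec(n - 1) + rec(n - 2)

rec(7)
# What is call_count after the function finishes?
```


rec(7) calls rec(6) and rec(5); each non-base call branches into two more.
Let C(k) = total number of calls made by rec(k), including the call to rec(k) itself.
Base cases: C(0) = 1, C(1) = 1
Recurrence: C(k) = 1 + C(k-1) + C(k-2)
  C(2) = 1 + C(1) + C(0) = 1 + 1 + 1 = 3
  C(3) = 1 + C(2) + C(1) = 1 + 3 + 1 = 5
  C(4) = 1 + C(3) + C(2) = 1 + 5 + 3 = 9
  C(5) = 1 + C(4) + C(3) = 1 + 9 + 5 = 15
  C(6) = 1 + C(5) + C(4) = 1 + 15 + 9 = 25
  C(7) = 1 + C(6) + C(5) = 1 + 25 + 15 = 41
Total calls = C(7) = 41


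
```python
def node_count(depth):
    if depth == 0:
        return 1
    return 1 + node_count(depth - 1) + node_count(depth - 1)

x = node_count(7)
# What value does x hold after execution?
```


node_count(7)
= 1 + node_count(6) + node_count(6)
= 1 + 2 * node_count(6)
node_count(k) = 2^(k+1) - 1
node_count(0) = 1
node_count(1) = 3
node_count(2) = 7
node_count(3) = 15
node_count(4) = 31
node_count(7) = 2^8 - 1 = 255


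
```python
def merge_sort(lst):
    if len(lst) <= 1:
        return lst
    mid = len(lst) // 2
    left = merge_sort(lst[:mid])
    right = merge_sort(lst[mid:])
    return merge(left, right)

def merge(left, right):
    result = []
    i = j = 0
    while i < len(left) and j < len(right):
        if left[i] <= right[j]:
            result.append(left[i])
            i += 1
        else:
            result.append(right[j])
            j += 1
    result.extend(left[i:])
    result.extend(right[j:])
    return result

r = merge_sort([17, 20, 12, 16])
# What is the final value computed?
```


merge_sort([17, 20, 12, 16])
Split into [17, 20] and [12, 16]
Left sorted: [17, 20]
Right sorted: [12, 16]
Merge [17, 20] and [12, 16]
= [12, 16, 17, 20]


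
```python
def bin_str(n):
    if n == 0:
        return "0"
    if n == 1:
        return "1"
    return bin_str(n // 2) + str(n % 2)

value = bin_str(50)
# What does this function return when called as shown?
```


bin_str(50)
= bin_str(25) + "0"
= bin_str(12) + "1" + "0"
= bin_str(6) + "0" + "1" + "0"
= bin_str(3) + "0" + "0" + "1" + "0"
= bin_str(1) + "1" + "0" + "0" + "1" + "0"
= "1" + "1" + "0" + "0" + "1" + "0"
= "110010"


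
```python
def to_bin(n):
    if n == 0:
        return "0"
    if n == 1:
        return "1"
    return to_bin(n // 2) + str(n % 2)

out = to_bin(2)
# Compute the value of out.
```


to_bin(2)
= to_bin(1) + "0"
= "1" + "0"
= "10"


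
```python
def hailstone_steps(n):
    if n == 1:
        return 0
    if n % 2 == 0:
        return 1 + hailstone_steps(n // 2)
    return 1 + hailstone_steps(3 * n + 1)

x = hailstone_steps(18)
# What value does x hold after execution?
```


hailstone_steps(18)
18 is even -> hailstone_steps(9)
9 is odd -> 3*9+1 = 28 -> hailstone_steps(28)
28 is even -> hailstone_steps(14)
14 is even -> hailstone_steps(7)
7 is odd -> 3*7+1 = 22 -> hailstone_steps(22)
22 is even -> hailstone_steps(11)
11 is odd -> 3*11+1 = 34 -> hailstone_steps(34)
34 is even -> hailstone_steps(17)
17 is odd -> 3*17+1 = 52 -> hailstone_steps(52)
52 is even -> hailstone_steps(26)
26 is even -> hailstone_steps(13)
13 is odd -> 3*13+1 = 40 -> hailstone_steps(40)
40 is even -> hailstone_steps(20)
20 is even -> hailstone_steps(10)
10 is even -> hailstone_steps(5)
5 is odd -> 3*5+1 = 16 -> hailstone_steps(16)
16 is even -> hailstone_steps(8)
8 is even -> hailstone_steps(4)
4 is even -> hailstone_steps(2)
2 is even -> hailstone_steps(1)
Reached 1 after 20 steps
= 20


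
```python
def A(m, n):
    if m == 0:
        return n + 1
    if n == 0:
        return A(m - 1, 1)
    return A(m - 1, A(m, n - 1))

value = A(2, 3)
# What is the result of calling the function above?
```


A(2, 3)
= A(1, A(2, 2))
First compute A(2, 2) = 7
= A(1, 7)
= 9


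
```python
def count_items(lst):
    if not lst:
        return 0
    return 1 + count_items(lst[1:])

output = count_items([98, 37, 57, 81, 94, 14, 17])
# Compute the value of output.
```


count_items([98, 37, 57, 81, 94, 14, 17])
= 1 + count_items([37, 57, 81, 94, 14, 17])
= 1 + 1 + count_items([57, 81, 94, 14, 17])
= 1 + 1 + 1 + count_items([81, 94, 14, 17])
= 1 + 1 + 1 + 1 + count_items([94, 14, 17])
= 1 + 1 + 1 + 1 + 1 + count_items([14, 17])
= 1 + 1 + 1 + 1 + 1 + 1 + count_items([17])
= 1 + 1 + 1 + 1 + 1 + 1 + 1 + count_items([])
= 1 + 1 + 1 + 1 + 1 + 1 + 1 + 0
= 7


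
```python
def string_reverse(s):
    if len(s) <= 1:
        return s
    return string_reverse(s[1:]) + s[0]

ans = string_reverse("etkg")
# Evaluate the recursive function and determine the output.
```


string_reverse("etkg")
= string_reverse("tkg") + "e"
= string_reverse("kg") + "t" + "e"
= string_reverse("g") + "k" + "t" + "e"
= "g" + "k" + "t" + "e"
= "gkte"


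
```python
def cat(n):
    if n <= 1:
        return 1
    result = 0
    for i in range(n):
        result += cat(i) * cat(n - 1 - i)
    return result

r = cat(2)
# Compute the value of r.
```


cat(2)
= sum of cat(i) * cat(2-1-i) for i in 0..1
  cat(0)*cat(1) = 1*1 = 1
  cat(1)*cat(0) = 1*1 = 1
= 1 + 1
= 2


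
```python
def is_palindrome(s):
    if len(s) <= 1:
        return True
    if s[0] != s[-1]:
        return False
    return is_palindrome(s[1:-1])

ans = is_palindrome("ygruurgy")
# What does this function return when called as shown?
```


is_palindrome("ygruurgy")
"ygruurgy": s[0]='y' == s[-1]='y' -> is_palindrome("gruurg")
"gruurg": s[0]='g' == s[-1]='g' -> is_palindrome("ruur")
"ruur": s[0]='r' == s[-1]='r' -> is_palindrome("uu")
"uu": s[0]='u' == s[-1]='u' -> is_palindrome("")
"": len <= 1 -> True
= True


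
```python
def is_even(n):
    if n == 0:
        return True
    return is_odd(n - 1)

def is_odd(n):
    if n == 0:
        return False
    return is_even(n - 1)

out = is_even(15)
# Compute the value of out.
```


is_even(15)
= is_odd(14)
= is_even(13)
= is_odd(12)
= is_even(11)
= is_odd(10)
= is_even(9)
= is_odd(8)
= is_even(7)
= is_odd(6)
= is_even(5)
= is_odd(4)
= is_even(3)
= is_odd(2)
= is_even(1)
= is_odd(0)
n == 0: return False
= False


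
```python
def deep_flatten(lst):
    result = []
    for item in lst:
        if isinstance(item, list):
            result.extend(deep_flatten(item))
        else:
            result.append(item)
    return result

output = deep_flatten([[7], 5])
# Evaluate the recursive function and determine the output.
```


deep_flatten([[7], 5])
Processing each element:
  [7] is a list -> deep_flatten recursively -> [7]
  5 is not a list -> append 5
= [7, 5]


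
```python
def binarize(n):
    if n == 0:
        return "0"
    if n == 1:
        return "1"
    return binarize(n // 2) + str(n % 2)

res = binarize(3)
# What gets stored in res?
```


binarize(3)
= binarize(1) + "1"
= "1" + "1"
= "11"


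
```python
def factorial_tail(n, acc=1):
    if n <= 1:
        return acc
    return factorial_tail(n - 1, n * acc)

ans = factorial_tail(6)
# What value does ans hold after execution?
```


factorial_tail(6, 1)
= factorial_tail(5, 6 * 1) = factorial_tail(5, 6)
= factorial_tail(4, 5 * 6) = factorial_tail(4, 30)
= factorial_tail(3, 4 * 30) = factorial_tail(3, 120)
= factorial_tail(2, 3 * 120) = factorial_tail(2, 360)
= factorial_tail(1, 2 * 360) = factorial_tail(1, 720)
n <= 1, return acc = 720


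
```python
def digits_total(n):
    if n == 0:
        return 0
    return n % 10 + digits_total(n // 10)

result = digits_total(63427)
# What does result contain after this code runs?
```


digits_total(63427)
= 7 + digits_total(6342)
= 7 + 2 + digits_total(634)
= 7 + 2 + 4 + digits_total(63)
= 7 + 2 + 4 + 3 + digits_total(6)
= 7 + 2 + 4 + 3 + 6 + digits_total(0)
= 7 + 2 + 4 + 3 + 6 + 0
= 22


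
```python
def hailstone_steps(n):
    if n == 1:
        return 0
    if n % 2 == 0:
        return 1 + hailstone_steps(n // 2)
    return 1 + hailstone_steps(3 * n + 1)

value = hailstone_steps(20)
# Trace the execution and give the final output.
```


hailstone_steps(20)
20 is even -> hailstone_steps(10)
10 is even -> hailstone_steps(5)
5 is odd -> 3*5+1 = 16 -> hailstone_steps(16)
16 is even -> hailstone_steps(8)
8 is even -> hailstone_steps(4)
4 is even -> hailstone_steps(2)
2 is even -> hailstone_steps(1)
Reached 1 after 7 steps
= 7


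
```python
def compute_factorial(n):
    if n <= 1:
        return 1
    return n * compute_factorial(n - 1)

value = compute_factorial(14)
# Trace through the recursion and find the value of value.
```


compute_factorial(14)
= 14 * compute_factorial(13)
= 14 * 13 * compute_factorial(12)
= 14 * 13 * 12 * compute_factorial(11)
= 14 * 13 * 12 * 11 * compute_factorial(10)
= 14 * 13 * 12 * 11 * 10 * compute_factorial(9)
= 14 * 13 * 12 * 11 * 10 * 9 * compute_factorial(8)
= 14 * 13 * 12 * 11 * 10 * 9 * 8 * compute_factorial(7)
= 14 * 13 * 12 * 11 * 10 * 9 * 8 * 7 * compute_factorial(6)
= 14 * 13 * 12 * 11 * 10 * 9 * 8 * 7 * 6 * compute_factorial(5)
= 14 * 13 * 12 * 11 * 10 * 9 * 8 * 7 * 6 * 5 * compute_factorial(4)
= 14 * 13 * 12 * 11 * 10 * 9 * 8 * 7 * 6 * 5 * 4 * compute_factorial(3)
= 14 * 13 * 12 * 11 * 10 * 9 * 8 * 7 * 6 * 5 * 4 * 3 * compute_factorial(2)
= 14 * 13 * 12 * 11 * 10 * 9 * 8 * 7 * 6 * 5 * 4 * 3 * 2 * compute_factorial(1)
= 14 * 13 * 12 * 11 * 10 * 9 * 8 * 7 * 6 * 5 * 4 * 3 * 2 * 1
= 87178291200


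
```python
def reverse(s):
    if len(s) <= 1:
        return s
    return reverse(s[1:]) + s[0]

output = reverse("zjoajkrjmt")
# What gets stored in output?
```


reverse("zjoajkrjmt")
= reverse("joajkrjmt") + "z"
= reverse("oajkrjmt") + "j" + "z"
= reverse("ajkrjmt") + "o" + "j" + "z"
= reverse("jkrjmt") + "a" + "o" + "j" + "z"
= reverse("krjmt") + "j" + "a" + "o" + "j" + "z"
= reverse("rjmt") + "k" + "j" + "a" + "o" + "j" + "z"
= reverse("jmt") + "r" + "k" + "j" + "a" + "o" + "j" + "z"
= reverse("mt") + "j" + "r" + "k" + "j" + "a" + "o" + "j" + "z"
= reverse("t") + "m" + "j" + "r" + "k" + "j" + "a" + "o" + "j" + "z"
= "t" + "m" + "j" + "r" + "k" + "j" + "a" + "o" + "j" + "z"
= "tmjrkjaojz"


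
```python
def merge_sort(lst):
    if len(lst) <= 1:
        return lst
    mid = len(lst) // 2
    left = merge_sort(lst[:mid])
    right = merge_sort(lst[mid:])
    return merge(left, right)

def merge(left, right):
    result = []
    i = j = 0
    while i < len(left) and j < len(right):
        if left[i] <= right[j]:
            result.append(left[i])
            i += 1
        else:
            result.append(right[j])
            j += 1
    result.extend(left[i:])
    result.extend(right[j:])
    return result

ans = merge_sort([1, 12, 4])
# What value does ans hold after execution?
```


merge_sort([1, 12, 4])
Split into [1] and [12, 4]
Left sorted: [1]
Right sorted: [4, 12]
Merge [1] and [4, 12]
= [1, 4, 12]


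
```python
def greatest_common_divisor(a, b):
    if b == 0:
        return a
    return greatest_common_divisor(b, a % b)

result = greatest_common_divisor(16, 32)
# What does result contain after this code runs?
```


greatest_common_divisor(16, 32)
= greatest_common_divisor(32, 16 % 32) = greatest_common_divisor(32, 16)
= greatest_common_divisor(16, 32 % 16) = greatest_common_divisor(16, 0)
b == 0, return a = 16


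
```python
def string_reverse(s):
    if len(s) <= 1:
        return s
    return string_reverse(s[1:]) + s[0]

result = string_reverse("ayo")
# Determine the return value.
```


string_reverse("ayo")
= string_reverse("yo") + "a"
= string_reverse("o") + "y" + "a"
= "o" + "y" + "a"
= "oya"


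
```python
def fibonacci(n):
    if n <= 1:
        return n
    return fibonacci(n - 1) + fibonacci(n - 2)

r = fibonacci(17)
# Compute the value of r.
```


fibonacci(17)
= fibonacci(16) + fibonacci(15)
= (fibonacci(15) + fibonacci(14)) + fibonacci(15)
Computing bottom-up: fibonacci(0)=0, fibonacci(1)=1, fibonacci(2)=1, fibonacci(3)=2, fibonacci(4)=3, fibonacci(5)=5, fibonacci(6)=8, fibonacci(7)=13, fibonacci(8)=21, fibonacci(9)=34, fibonacci(10)=55, fibonacci(11)=89, fibonacci(12)=144, fibonacci(13)=233, fibonacci(14)=377, fibonacci(15)=610, fibonacci(16)=987, fibonacci(17)=1597
= 1597


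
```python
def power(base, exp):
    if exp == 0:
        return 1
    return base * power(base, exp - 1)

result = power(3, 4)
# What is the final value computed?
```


power(3, 4)
= 3 * power(3, 3)
= 3 * 3 * power(3, 2)
= 3 * 3 * 3 * power(3, 1)
= 3 * 3 * 3 * 3 * power(3, 0)
= 3 * 3 * 3 * 3 * 1
= 81


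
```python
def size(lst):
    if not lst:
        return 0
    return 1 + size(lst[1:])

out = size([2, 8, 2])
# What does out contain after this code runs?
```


size([2, 8, 2])
= 1 + size([8, 2])
= 1 + 1 + size([2])
= 1 + 1 + 1 + size([])
= 1 + 1 + 1 + 0
= 3


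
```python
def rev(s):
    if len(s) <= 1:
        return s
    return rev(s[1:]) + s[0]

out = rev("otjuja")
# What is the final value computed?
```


rev("otjuja")
= rev("tjuja") + "o"
= rev("juja") + "t" + "o"
= rev("uja") + "j" + "t" + "o"
= rev("ja") + "u" + "j" + "t" + "o"
= rev("a") + "j" + "u" + "j" + "t" + "o"
= "a" + "j" + "u" + "j" + "t" + "o"
= "ajujto"


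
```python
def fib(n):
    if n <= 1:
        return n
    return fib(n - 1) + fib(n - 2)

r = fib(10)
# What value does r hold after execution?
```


fib(10)
= fib(9) + fib(8)
= (fib(8) + fib(7)) + fib(8)
Computing bottom-up: fib(0)=0, fib(1)=1, fib(2)=1, fib(3)=2, fib(4)=3, fib(5)=5, fib(6)=8, fib(7)=13, fib(8)=21, fib(9)=34, fib(10)=55
= 55


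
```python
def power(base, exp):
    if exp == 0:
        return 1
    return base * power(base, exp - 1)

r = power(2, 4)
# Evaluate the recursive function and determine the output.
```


power(2, 4)
= 2 * power(2, 3)
= 2 * 2 * power(2, 2)
= 2 * 2 * 2 * power(2, 1)
= 2 * 2 * 2 * 2 * power(2, 0)
= 2 * 2 * 2 * 2 * 1
= 16


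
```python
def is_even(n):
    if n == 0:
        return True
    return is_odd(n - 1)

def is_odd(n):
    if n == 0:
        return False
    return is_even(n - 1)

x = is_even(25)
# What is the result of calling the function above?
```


is_even(25)
= is_odd(24)
= is_even(23)
= is_odd(22)
= is_even(21)
= is_odd(20)
= is_even(19)
= is_odd(18)
= is_even(17)
= is_odd(16)
= is_even(15)
= is_odd(14)
= is_even(13)
= is_odd(12)
= is_even(11)
= is_odd(10)
= is_even(9)
= is_odd(8)
= is_even(7)
= is_odd(6)
= is_even(5)
= is_odd(4)
= is_even(3)
= is_odd(2)
= is_even(1)
= is_odd(0)
n == 0: return False
= False


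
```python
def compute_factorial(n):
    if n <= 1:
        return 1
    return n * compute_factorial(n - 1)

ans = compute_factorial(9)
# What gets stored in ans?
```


compute_factorial(9)
= 9 * compute_factorial(8)
= 9 * 8 * compute_factorial(7)
= 9 * 8 * 7 * compute_factorial(6)
= 9 * 8 * 7 * 6 * compute_factorial(5)
= 9 * 8 * 7 * 6 * 5 * compute_factorial(4)
= 9 * 8 * 7 * 6 * 5 * 4 * compute_factorial(3)
= 9 * 8 * 7 * 6 * 5 * 4 * 3 * compute_factorial(2)
= 9 * 8 * 7 * 6 * 5 * 4 * 3 * 2 * compute_factorial(1)
= 9 * 8 * 7 * 6 * 5 * 4 * 3 * 2 * 1
= 362880


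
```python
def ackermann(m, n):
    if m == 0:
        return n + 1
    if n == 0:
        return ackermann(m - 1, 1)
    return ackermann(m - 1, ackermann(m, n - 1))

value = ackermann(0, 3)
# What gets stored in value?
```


ackermann(0, 3)
m == 0: return 3 + 1 = 4
= 4


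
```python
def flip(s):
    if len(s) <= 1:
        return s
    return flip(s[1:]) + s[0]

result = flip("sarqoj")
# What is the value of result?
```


flip("sarqoj")
= flip("arqoj") + "s"
= flip("rqoj") + "a" + "s"
= flip("qoj") + "r" + "a" + "s"
= flip("oj") + "q" + "r" + "a" + "s"
= flip("j") + "o" + "q" + "r" + "a" + "s"
= "j" + "o" + "q" + "r" + "a" + "s"
= "joqras"


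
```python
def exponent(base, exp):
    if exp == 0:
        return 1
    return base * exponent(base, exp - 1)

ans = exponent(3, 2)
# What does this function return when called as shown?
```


exponent(3, 2)
= 3 * exponent(3, 1)
= 3 * 3 * exponent(3, 0)
= 3 * 3 * 1
= 9


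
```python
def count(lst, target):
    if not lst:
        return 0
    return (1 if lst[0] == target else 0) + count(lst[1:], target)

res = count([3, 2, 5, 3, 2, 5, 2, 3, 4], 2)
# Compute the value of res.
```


count([3, 2, 5, 3, 2, 5, 2, 3, 4], 2)
lst[0]=3 != 2: 0 + count([2, 5, 3, 2, 5, 2, 3, 4], 2)
lst[0]=2 == 2: 1 + count([5, 3, 2, 5, 2, 3, 4], 2)
lst[0]=5 != 2: 0 + count([3, 2, 5, 2, 3, 4], 2)
lst[0]=3 != 2: 0 + count([2, 5, 2, 3, 4], 2)
lst[0]=2 == 2: 1 + count([5, 2, 3, 4], 2)
lst[0]=5 != 2: 0 + count([2, 3, 4], 2)
lst[0]=2 == 2: 1 + count([3, 4], 2)
lst[0]=3 != 2: 0 + count([4], 2)
lst[0]=4 != 2: 0 + count([], 2)
= 3


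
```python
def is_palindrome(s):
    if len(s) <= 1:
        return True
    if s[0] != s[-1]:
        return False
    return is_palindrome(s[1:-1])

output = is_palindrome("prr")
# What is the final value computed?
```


is_palindrome("prr")
"prr": s[0]='p' != s[-1]='r' -> False
= False


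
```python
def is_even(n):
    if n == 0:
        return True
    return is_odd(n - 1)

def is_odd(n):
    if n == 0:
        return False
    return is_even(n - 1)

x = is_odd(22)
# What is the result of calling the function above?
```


is_odd(22)
= is_even(21)
= is_odd(20)
= is_even(19)
= is_odd(18)
= is_even(17)
= is_odd(16)
= is_even(15)
= is_odd(14)
= is_even(13)
= is_odd(12)
= is_even(11)
= is_odd(10)
= is_even(9)
= is_odd(8)
= is_even(7)
= is_odd(6)
= is_even(5)
= is_odd(4)
= is_even(3)
= is_odd(2)
= is_even(1)
= is_odd(0)
n == 0: return False
= False


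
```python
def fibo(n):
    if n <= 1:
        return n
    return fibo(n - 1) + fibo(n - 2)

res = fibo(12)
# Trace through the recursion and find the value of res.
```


fibo(12)
= fibo(11) + fibo(10)
= (fibo(10) + fibo(9)) + fibo(10)
Computing bottom-up: fibo(0)=0, fibo(1)=1, fibo(2)=1, fibo(3)=2, fibo(4)=3, fibo(5)=5, fibo(6)=8, fibo(7)=13, fibo(8)=21, fibo(9)=34, fibo(10)=55, fibo(11)=89, fibo(12)=144
= 144


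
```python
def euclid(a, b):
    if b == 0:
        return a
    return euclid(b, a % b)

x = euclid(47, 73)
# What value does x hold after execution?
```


euclid(47, 73)
= euclid(73, 47 % 73) = euclid(73, 47)
= euclid(47, 73 % 47) = euclid(47, 26)
= euclid(26, 47 % 26) = euclid(26, 21)
= euclid(21, 26 % 21) = euclid(21, 5)
= euclid(5, 21 % 5) = euclid(5, 1)
= euclid(1, 5 % 1) = euclid(1, 0)
b == 0, return a = 1


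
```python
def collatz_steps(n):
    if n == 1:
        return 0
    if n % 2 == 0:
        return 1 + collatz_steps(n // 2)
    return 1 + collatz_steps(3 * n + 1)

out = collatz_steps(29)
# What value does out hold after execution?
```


collatz_steps(29)
29 is odd -> 3*29+1 = 88 -> collatz_steps(88)
88 is even -> collatz_steps(44)
44 is even -> collatz_steps(22)
22 is even -> collatz_steps(11)
11 is odd -> 3*11+1 = 34 -> collatz_steps(34)
34 is even -> collatz_steps(17)
17 is odd -> 3*17+1 = 52 -> collatz_steps(52)
52 is even -> collatz_steps(26)
26 is even -> collatz_steps(13)
13 is odd -> 3*13+1 = 40 -> collatz_steps(40)
40 is even -> collatz_steps(20)
20 is even -> collatz_steps(10)
10 is even -> collatz_steps(5)
5 is odd -> 3*5+1 = 16 -> collatz_steps(16)
16 is even -> collatz_steps(8)
8 is even -> collatz_steps(4)
4 is even -> collatz_steps(2)
2 is even -> collatz_steps(1)
Reached 1 after 18 steps
= 18


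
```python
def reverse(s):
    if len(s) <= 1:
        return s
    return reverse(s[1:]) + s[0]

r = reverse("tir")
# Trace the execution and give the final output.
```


reverse("tir")
= reverse("ir") + "t"
= reverse("r") + "i" + "t"
= "r" + "i" + "t"
= "rit"


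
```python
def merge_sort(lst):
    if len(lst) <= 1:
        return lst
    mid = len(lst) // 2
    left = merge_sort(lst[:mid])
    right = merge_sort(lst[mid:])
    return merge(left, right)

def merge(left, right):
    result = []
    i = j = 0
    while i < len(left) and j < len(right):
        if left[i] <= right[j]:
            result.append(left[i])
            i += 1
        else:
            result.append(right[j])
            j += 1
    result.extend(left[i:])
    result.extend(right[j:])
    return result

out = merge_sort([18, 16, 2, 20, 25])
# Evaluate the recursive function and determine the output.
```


merge_sort([18, 16, 2, 20, 25])
Split into [18, 16] and [2, 20, 25]
Left sorted: [16, 18]
Right sorted: [2, 20, 25]
Merge [16, 18] and [2, 20, 25]
= [2, 16, 18, 20, 25]


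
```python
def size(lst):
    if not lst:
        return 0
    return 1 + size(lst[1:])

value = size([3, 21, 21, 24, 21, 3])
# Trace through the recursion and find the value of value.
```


size([3, 21, 21, 24, 21, 3])
= 1 + size([21, 21, 24, 21, 3])
= 1 + 1 + size([21, 24, 21, 3])
= 1 + 1 + 1 + size([24, 21, 3])
= 1 + 1 + 1 + 1 + size([21, 3])
= 1 + 1 + 1 + 1 + 1 + size([3])
= 1 + 1 + 1 + 1 + 1 + 1 + size([])
= 1 + 1 + 1 + 1 + 1 + 1 + 0
= 6


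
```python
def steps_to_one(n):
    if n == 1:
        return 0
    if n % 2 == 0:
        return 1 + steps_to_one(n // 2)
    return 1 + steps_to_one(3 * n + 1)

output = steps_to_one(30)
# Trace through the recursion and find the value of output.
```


steps_to_one(30)
30 is even -> steps_to_one(15)
15 is odd -> 3*15+1 = 46 -> steps_to_one(46)
46 is even -> steps_to_one(23)
23 is odd -> 3*23+1 = 70 -> steps_to_one(70)
70 is even -> steps_to_one(35)
35 is odd -> 3*35+1 = 106 -> steps_to_one(106)
106 is even -> steps_to_one(53)
53 is odd -> 3*53+1 = 160 -> steps_to_one(160)
160 is even -> steps_to_one(80)
80 is even -> steps_to_one(40)
40 is even -> steps_to_one(20)
20 is even -> steps_to_one(10)
10 is even -> steps_to_one(5)
5 is odd -> 3*5+1 = 16 -> steps_to_one(16)
16 is even -> steps_to_one(8)
8 is even -> steps_to_one(4)
4 is even -> steps_to_one(2)
2 is even -> steps_to_one(1)
Reached 1 after 18 steps
= 18


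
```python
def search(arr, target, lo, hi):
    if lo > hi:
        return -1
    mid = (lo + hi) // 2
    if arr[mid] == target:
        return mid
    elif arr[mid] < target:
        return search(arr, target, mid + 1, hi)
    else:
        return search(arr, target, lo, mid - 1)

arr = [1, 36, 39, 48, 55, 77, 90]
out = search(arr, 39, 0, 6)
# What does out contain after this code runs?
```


search(arr, 39, 0, 6)
lo=0, hi=6, mid=3, arr[mid]=48
48 > 39, search left half
lo=0, hi=2, mid=1, arr[mid]=36
36 < 39, search right half
lo=2, hi=2, mid=2, arr[mid]=39
arr[2] == 39, found at index 2
= 2


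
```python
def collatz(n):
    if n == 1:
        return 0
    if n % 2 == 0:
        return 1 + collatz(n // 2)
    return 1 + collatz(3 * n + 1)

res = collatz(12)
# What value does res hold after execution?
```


collatz(12)
12 is even -> collatz(6)
6 is even -> collatz(3)
3 is odd -> 3*3+1 = 10 -> collatz(10)
10 is even -> collatz(5)
5 is odd -> 3*5+1 = 16 -> collatz(16)
16 is even -> collatz(8)
8 is even -> collatz(4)
4 is even -> collatz(2)
2 is even -> collatz(1)
Reached 1 after 9 steps
= 9


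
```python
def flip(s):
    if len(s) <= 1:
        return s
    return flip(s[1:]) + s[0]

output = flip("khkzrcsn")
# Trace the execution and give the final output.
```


flip("khkzrcsn")
= flip("hkzrcsn") + "k"
= flip("kzrcsn") + "h" + "k"
= flip("zrcsn") + "k" + "h" + "k"
= flip("rcsn") + "z" + "k" + "h" + "k"
= flip("csn") + "r" + "z" + "k" + "h" + "k"
= flip("sn") + "c" + "r" + "z" + "k" + "h" + "k"
= flip("n") + "s" + "c" + "r" + "z" + "k" + "h" + "k"
= "n" + "s" + "c" + "r" + "z" + "k" + "h" + "k"
= "nscrzkhk"


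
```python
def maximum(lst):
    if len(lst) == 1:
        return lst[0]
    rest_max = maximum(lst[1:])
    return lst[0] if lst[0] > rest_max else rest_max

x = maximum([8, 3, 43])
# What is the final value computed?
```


maximum([8, 3, 43])
= compare 8 with maximum([3, 43])
= compare 3 with maximum([43])
Base: maximum([43]) = 43
compare 3 with 43: max = 43
compare 8 with 43: max = 43
= 43


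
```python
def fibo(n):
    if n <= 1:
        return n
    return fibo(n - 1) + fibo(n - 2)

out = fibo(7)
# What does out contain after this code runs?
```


fibo(7)
= fibo(6) + fibo(5)
= (fibo(5) + fibo(4)) + fibo(5)
Computing bottom-up: fibo(0)=0, fibo(1)=1, fibo(2)=1, fibo(3)=2, fibo(4)=3, fibo(5)=5, fibo(6)=8, fibo(7)=13
= 13


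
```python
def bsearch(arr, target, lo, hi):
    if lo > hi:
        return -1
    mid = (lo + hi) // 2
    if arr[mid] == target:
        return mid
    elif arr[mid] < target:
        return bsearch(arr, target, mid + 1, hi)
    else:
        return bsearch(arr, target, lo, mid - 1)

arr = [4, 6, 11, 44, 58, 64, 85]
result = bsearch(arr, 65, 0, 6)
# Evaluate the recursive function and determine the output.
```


bsearch(arr, 65, 0, 6)
lo=0, hi=6, mid=3, arr[mid]=44
44 < 65, search right half
lo=4, hi=6, mid=5, arr[mid]=64
64 < 65, search right half
lo=6, hi=6, mid=6, arr[mid]=85
85 > 65, search left half
lo > hi, target not found, return -1
= -1


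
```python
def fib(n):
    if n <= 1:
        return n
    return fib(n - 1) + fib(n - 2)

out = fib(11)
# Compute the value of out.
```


fib(11)
= fib(10) + fib(9)
= (fib(9) + fib(8)) + fib(9)
Computing bottom-up: fib(0)=0, fib(1)=1, fib(2)=1, fib(3)=2, fib(4)=3, fib(5)=5, fib(6)=8, fib(7)=13, fib(8)=21, fib(9)=34, fib(10)=55, fib(11)=89
= 89


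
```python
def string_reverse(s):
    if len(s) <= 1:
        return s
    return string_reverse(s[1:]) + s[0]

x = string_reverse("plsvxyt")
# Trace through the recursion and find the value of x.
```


string_reverse("plsvxyt")
= string_reverse("lsvxyt") + "p"
= string_reverse("svxyt") + "l" + "p"
= string_reverse("vxyt") + "s" + "l" + "p"
= string_reverse("xyt") + "v" + "s" + "l" + "p"
= string_reverse("yt") + "x" + "v" + "s" + "l" + "p"
= string_reverse("t") + "y" + "x" + "v" + "s" + "l" + "p"
= "t" + "y" + "x" + "v" + "s" + "l" + "p"
= "tyxvslp"


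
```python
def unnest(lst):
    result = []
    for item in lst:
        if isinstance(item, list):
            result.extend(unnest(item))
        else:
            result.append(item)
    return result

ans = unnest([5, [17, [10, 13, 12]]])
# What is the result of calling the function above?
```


unnest([5, [17, [10, 13, 12]]])
Processing each element:
  5 is not a list -> append 5
  [17, [10, 13, 12]] is a list -> unnest recursively -> [17, 10, 13, 12]
= [5, 17, 10, 13, 12]


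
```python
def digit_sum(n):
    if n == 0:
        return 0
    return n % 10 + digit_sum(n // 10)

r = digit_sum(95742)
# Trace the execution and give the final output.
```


digit_sum(95742)
= 2 + digit_sum(9574)
= 2 + 4 + digit_sum(957)
= 2 + 4 + 7 + digit_sum(95)
= 2 + 4 + 7 + 5 + digit_sum(9)
= 2 + 4 + 7 + 5 + 9 + digit_sum(0)
= 2 + 4 + 7 + 5 + 9 + 0
= 27


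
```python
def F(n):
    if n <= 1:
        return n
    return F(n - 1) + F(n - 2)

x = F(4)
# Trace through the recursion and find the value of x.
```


F(4)
= F(3) + F(2)
= (F(2) + F(1)) + F(2)
Computing bottom-up: F(0)=0, F(1)=1, F(2)=1, F(3)=2, F(4)=3
= 3


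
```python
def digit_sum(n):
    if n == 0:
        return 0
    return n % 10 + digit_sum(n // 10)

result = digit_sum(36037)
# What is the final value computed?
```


digit_sum(36037)
= 7 + digit_sum(3603)
= 7 + 3 + digit_sum(360)
= 7 + 3 + 0 + digit_sum(36)
= 7 + 3 + 0 + 6 + digit_sum(3)
= 7 + 3 + 0 + 6 + 3 + digit_sum(0)
= 7 + 3 + 0 + 6 + 3 + 0
= 19


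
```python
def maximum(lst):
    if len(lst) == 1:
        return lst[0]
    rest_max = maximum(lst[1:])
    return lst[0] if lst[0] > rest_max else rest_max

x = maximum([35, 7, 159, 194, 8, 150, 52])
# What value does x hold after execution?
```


maximum([35, 7, 159, 194, 8, 150, 52])
= compare 35 with maximum([7, 159, 194, 8, 150, 52])
= compare 7 with maximum([159, 194, 8, 150, 52])
= compare 159 with maximum([194, 8, 150, 52])
= compare 194 with maximum([8, 150, 52])
= compare 8 with maximum([150, 52])
= compare 150 with maximum([52])
Base: maximum([52]) = 52
compare 150 with 52: max = 150
compare 8 with 150: max = 150
compare 194 with 150: max = 194
compare 159 with 194: max = 194
compare 7 with 194: max = 194
compare 35 with 194: max = 194
= 194


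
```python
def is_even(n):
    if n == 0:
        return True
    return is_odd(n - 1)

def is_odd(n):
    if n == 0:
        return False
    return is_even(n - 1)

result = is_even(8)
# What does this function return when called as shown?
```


is_even(8)
= is_odd(7)
= is_even(6)
= is_odd(5)
= is_even(4)
= is_odd(3)
= is_even(2)
= is_odd(1)
= is_even(0)
n == 0: return True
= True


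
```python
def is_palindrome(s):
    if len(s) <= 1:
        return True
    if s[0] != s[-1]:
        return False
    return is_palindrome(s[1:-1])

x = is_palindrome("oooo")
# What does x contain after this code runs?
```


is_palindrome("oooo")
"oooo": s[0]='o' == s[-1]='o' -> is_palindrome("oo")
"oo": s[0]='o' == s[-1]='o' -> is_palindrome("")
"": len <= 1 -> True
= True


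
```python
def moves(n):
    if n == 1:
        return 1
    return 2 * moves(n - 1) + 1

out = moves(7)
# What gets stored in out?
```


moves(7)
= 2 * moves(6) + 1
= 2 * (2 * moves(5) + 1) + 1
= 2 * (2 * (2 * moves(4) + 1) + 1) + 1
= 2 * (2 * (2 * (2 * moves(3) + 1) + 1) + 1) + 1
= 2 * (2 * (2 * (2 * (2 * moves(2) + 1) + 1) + 1) + 1) + 1
= 2 * (2 * (2 * (2 * (2 * (2 * moves(1) + 1) + 1) + 1) + 1) + 1) + 1
Now compute bottom-up:
moves(1) = 1
moves(2) = 2 * 1 + 1 = 3
moves(3) = 2 * 3 + 1 = 7
moves(4) = 2 * 7 + 1 = 15
moves(5) = 2 * 15 + 1 = 31
moves(6) = 2 * 31 + 1 = 63
moves(7) = 2 * 63 + 1 = 127
= 127


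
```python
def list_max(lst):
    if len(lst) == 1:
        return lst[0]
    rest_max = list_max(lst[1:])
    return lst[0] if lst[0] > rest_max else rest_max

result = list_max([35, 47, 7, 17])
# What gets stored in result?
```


list_max([35, 47, 7, 17])
= compare 35 with list_max([47, 7, 17])
= compare 47 with list_max([7, 17])
= compare 7 with list_max([17])
Base: list_max([17]) = 17
compare 7 with 17: max = 17
compare 47 with 17: max = 47
compare 35 with 47: max = 47
= 47


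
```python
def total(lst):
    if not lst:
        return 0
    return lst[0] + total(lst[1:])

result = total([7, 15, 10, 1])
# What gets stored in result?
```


total([7, 15, 10, 1])
= 7 + total([15, 10, 1])
= 7 + 15 + total([10, 1])
= 7 + 15 + 10 + total([1])
= 7 + 15 + 10 + 1 + total([])
= 7 + 15 + 10 + 1 + 0
= 33


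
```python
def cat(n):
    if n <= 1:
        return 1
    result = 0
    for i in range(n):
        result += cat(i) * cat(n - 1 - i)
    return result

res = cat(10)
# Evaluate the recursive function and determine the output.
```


cat(10)
= sum of cat(i) * cat(10-1-i) for i in 0..9
First compute sub-values bottom-up:
  cat(0) = 1, cat(1) = 1
  cat(2) = 1*1 + 1*1 = 2
  cat(3) = 1*2 + 1*1 + 2*1 = 5
  cat(4) = 1*5 + 1*2 + 2*1 + 5*1 = 14
  cat(5) = 1*14 + 1*5 + 2*2 + 5*1 + 14*1 = 42
  cat(6) = 1*42 + 1*14 + 2*5 + 5*2 + 14*1 + 42*1 = 132
  cat(7) = 1*132 + 1*42 + 2*14 + 5*5 + 14*2 + 42*1 + 132*1 = 429
  cat(8) = 1*429 + 1*132 + 2*42 + 5*14 + 14*5 + 42*2 + 132*1 + 429*1 = 1430
  cat(9) = 1*1430 + 1*429 + 2*132 + 5*42 + 14*14 + 42*5 + 132*2 + 429*1 + 1430*1 = 4862
Now cat(10):
  cat(0)*cat(9) = 1*4862 = 4862
  cat(1)*cat(8) = 1*1430 = 1430
  cat(2)*cat(7) = 2*429 = 858
  cat(3)*cat(6) = 5*132 = 660
  cat(4)*cat(5) = 14*42 = 588
  cat(5)*cat(4) = 42*14 = 588
  cat(6)*cat(3) = 132*5 = 660
  cat(7)*cat(2) = 429*2 = 858
  cat(8)*cat(1) = 1430*1 = 1430
  cat(9)*cat(0) = 4862*1 = 4862
= 4862 + 1430 + 858 + 660 + 588 + 588 + 660 + 858 + 1430 + 4862
= 16796


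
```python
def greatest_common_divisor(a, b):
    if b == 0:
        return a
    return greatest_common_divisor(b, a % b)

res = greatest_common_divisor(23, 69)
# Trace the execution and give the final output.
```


greatest_common_divisor(23, 69)
= greatest_common_divisor(69, 23 % 69) = greatest_common_divisor(69, 23)
= greatest_common_divisor(23, 69 % 23) = greatest_common_divisor(23, 0)
b == 0, return a = 23


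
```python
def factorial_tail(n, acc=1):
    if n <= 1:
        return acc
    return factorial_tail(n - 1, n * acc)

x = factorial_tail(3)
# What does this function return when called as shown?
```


factorial_tail(3, 1)
= factorial_tail(2, 3 * 1) = factorial_tail(2, 3)
= factorial_tail(1, 2 * 3) = factorial_tail(1, 6)
n <= 1, return acc = 6


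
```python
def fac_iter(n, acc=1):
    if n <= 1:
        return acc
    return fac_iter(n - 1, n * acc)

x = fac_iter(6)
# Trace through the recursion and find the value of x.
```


fac_iter(6, 1)
= fac_iter(5, 6 * 1) = fac_iter(5, 6)
= fac_iter(4, 5 * 6) = fac_iter(4, 30)
= fac_iter(3, 4 * 30) = fac_iter(3, 120)
= fac_iter(2, 3 * 120) = fac_iter(2, 360)
= fac_iter(1, 2 * 360) = fac_iter(1, 720)
n <= 1, return acc = 720


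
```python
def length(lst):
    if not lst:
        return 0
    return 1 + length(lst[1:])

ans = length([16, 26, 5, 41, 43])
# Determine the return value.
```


length([16, 26, 5, 41, 43])
= 1 + length([26, 5, 41, 43])
= 1 + 1 + length([5, 41, 43])
= 1 + 1 + 1 + length([41, 43])
= 1 + 1 + 1 + 1 + length([43])
= 1 + 1 + 1 + 1 + 1 + length([])
= 1 + 1 + 1 + 1 + 1 + 0
= 5


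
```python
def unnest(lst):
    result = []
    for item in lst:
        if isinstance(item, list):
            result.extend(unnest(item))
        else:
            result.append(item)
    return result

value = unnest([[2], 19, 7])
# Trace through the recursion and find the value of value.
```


unnest([[2], 19, 7])
Processing each element:
  [2] is a list -> unnest recursively -> [2]
  19 is not a list -> append 19
  7 is not a list -> append 7
= [2, 19, 7]


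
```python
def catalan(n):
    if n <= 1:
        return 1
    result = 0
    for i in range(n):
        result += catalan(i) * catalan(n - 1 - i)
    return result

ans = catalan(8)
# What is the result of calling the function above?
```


catalan(8)
= sum of catalan(i) * catalan(8-1-i) for i in 0..7
First compute sub-values bottom-up:
  catalan(0) = 1, catalan(1) = 1
  catalan(2) = 1*1 + 1*1 = 2
  catalan(3) = 1*2 + 1*1 + 2*1 = 5
  catalan(4) = 1*5 + 1*2 + 2*1 + 5*1 = 14
  catalan(5) = 1*14 + 1*5 + 2*2 + 5*1 + 14*1 = 42
  catalan(6) = 1*42 + 1*14 + 2*5 + 5*2 + 14*1 + 42*1 = 132
  catalan(7) = 1*132 + 1*42 + 2*14 + 5*5 + 14*2 + 42*1 + 132*1 = 429
Now catalan(8):
  catalan(0)*catalan(7) = 1*429 = 429
  catalan(1)*catalan(6) = 1*132 = 132
  catalan(2)*catalan(5) = 2*42 = 84
  catalan(3)*catalan(4) = 5*14 = 70
  catalan(4)*catalan(3) = 14*5 = 70
  catalan(5)*catalan(2) = 42*2 = 84
  catalan(6)*catalan(1) = 132*1 = 132
  catalan(7)*catalan(0) = 429*1 = 429
= 429 + 132 + 84 + 70 + 70 + 84 + 132 + 429
= 1430


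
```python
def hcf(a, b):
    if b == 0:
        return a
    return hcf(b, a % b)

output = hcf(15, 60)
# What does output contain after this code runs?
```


hcf(15, 60)
= hcf(60, 15 % 60) = hcf(60, 15)
= hcf(15, 60 % 15) = hcf(15, 0)
b == 0, return a = 15
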